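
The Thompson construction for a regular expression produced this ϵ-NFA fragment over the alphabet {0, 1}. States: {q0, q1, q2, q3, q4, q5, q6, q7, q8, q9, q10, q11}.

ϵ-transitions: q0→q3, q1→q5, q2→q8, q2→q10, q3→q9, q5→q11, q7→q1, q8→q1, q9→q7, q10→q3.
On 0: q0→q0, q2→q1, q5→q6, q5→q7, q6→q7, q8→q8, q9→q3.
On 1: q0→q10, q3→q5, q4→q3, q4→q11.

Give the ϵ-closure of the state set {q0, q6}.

{q0, q1, q3, q5, q6, q7, q9, q11}

Start with {q0, q6}.
From q0 via ϵ: add q3.
From q3 via ϵ: add q9.
From q9 via ϵ: add q7.
From q7 via ϵ: add q1.
From q1 via ϵ: add q5.
From q5 via ϵ: add q11.
No new states can be added; the closed set is {q0, q1, q3, q5, q6, q7, q9, q11}.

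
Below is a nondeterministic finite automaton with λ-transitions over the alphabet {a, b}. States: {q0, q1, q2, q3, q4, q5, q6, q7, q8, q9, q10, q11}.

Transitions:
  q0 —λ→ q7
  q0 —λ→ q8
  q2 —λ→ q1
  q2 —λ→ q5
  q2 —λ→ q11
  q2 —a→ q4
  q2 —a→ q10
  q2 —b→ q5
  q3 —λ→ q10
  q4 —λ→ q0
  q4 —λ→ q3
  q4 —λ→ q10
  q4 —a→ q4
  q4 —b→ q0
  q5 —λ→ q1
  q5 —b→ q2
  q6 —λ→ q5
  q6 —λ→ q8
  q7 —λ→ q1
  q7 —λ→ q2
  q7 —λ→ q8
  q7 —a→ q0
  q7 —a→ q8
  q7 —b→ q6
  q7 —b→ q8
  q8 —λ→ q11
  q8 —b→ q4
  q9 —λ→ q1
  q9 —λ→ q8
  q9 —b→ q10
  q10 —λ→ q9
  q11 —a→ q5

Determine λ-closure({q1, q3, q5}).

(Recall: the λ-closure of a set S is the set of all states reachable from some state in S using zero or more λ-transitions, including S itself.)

Start with {q1, q3, q5}.
From q3 via λ: add q10.
From q10 via λ: add q9.
From q9 via λ: add q8.
From q8 via λ: add q11.
No new states can be added; the closed set is {q1, q3, q5, q8, q9, q10, q11}.

{q1, q3, q5, q8, q9, q10, q11}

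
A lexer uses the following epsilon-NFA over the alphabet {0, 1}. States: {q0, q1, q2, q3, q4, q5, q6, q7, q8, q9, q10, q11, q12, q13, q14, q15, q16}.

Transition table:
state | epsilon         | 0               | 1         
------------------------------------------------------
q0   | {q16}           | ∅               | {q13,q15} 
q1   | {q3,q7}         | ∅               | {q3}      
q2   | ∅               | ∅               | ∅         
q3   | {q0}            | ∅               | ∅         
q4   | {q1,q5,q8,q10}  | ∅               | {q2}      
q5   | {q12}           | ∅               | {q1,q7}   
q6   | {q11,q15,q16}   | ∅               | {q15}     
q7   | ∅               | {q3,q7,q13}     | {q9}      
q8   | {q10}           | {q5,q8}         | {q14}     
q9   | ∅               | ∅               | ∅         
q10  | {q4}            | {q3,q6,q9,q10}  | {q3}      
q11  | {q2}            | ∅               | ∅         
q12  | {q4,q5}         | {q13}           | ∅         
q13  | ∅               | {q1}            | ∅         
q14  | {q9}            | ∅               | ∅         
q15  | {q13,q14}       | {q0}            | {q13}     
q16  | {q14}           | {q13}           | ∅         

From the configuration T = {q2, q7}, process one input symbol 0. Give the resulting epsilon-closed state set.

q7 on 0 → {q3, q7, q13}.
No 0-transition from q2.
Union after reading 0: {q3, q7, q13}.
Now take the epsilon-closure:
From q3 via epsilon: add q0.
From q0 via epsilon: add q16.
From q16 via epsilon: add q14.
From q14 via epsilon: add q9.
No new states can be added; the closed set is {q0, q3, q7, q9, q13, q14, q16}.

{q0, q3, q7, q9, q13, q14, q16}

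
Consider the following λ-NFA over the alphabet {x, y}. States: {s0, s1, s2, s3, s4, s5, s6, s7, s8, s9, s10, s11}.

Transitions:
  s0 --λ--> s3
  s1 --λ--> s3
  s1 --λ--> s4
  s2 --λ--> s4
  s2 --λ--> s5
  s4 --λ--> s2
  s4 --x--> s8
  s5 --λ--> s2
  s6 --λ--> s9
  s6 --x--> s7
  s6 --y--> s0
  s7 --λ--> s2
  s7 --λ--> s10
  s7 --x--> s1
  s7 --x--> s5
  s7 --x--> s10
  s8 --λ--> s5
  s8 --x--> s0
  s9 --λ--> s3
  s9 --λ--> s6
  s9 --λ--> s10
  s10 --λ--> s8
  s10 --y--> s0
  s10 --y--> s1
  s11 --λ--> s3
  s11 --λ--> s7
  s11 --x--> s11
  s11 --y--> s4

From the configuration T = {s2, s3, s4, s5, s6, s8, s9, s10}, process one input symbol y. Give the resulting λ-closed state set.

{s0, s1, s2, s3, s4, s5}

s6 on y → {s0}.
s10 on y → {s0, s1}.
No y-transition from s2, s3, s4, s5, s8, s9.
Union after reading y: {s0, s1}.
Now take the λ-closure:
From s0 via λ: add s3.
From s1 via λ: add s4.
From s4 via λ: add s2.
From s2 via λ: add s5.
No new states can be added; the closed set is {s0, s1, s2, s3, s4, s5}.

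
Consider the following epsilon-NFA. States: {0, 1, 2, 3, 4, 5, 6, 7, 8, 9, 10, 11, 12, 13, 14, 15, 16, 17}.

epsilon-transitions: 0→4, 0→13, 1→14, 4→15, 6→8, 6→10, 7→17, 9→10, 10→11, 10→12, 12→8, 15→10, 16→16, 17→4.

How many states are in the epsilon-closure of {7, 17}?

Start with {7, 17}.
From 17 via epsilon: add 4.
From 4 via epsilon: add 15.
From 15 via epsilon: add 10.
From 10 via epsilon: add 11, 12.
From 12 via epsilon: add 8.
epsilon-closure = {4, 7, 8, 10, 11, 12, 15, 17}, which has 8 states.

8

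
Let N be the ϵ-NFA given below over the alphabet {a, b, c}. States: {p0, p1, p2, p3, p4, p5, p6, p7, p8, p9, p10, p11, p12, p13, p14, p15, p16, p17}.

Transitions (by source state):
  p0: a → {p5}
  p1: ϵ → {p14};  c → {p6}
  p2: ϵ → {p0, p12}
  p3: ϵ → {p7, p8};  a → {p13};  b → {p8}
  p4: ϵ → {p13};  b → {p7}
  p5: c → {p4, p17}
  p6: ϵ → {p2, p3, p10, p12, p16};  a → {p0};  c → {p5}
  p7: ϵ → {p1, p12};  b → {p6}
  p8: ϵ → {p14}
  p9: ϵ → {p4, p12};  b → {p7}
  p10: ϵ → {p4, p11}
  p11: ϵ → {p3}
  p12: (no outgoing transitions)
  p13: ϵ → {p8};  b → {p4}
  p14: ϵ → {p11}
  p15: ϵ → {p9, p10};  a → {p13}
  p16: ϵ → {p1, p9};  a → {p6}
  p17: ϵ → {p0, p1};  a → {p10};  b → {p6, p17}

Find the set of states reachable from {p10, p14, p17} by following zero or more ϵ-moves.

{p0, p1, p3, p4, p7, p8, p10, p11, p12, p13, p14, p17}

Start with {p10, p14, p17}.
From p10 via ϵ: add p4, p11.
From p17 via ϵ: add p0, p1.
From p4 via ϵ: add p13.
From p11 via ϵ: add p3.
From p3 via ϵ: add p7, p8.
From p7 via ϵ: add p12.
No new states can be added; the closed set is {p0, p1, p3, p4, p7, p8, p10, p11, p12, p13, p14, p17}.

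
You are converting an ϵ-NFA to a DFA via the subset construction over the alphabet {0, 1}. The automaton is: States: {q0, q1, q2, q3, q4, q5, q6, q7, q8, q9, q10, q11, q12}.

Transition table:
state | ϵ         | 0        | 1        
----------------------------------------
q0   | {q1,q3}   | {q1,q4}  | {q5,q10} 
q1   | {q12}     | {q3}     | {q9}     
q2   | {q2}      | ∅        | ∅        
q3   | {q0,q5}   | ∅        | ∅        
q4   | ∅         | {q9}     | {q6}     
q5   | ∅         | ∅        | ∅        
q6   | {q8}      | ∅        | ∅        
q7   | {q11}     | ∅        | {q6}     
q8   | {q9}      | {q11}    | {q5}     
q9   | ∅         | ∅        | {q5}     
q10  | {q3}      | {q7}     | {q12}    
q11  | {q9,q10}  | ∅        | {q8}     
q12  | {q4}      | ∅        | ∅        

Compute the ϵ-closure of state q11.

{q0, q1, q3, q4, q5, q9, q10, q11, q12}

Start with {q11}.
From q11 via ϵ: add q9, q10.
From q10 via ϵ: add q3.
From q3 via ϵ: add q0, q5.
From q0 via ϵ: add q1.
From q1 via ϵ: add q12.
From q12 via ϵ: add q4.
No new states can be added; the closed set is {q0, q1, q3, q4, q5, q9, q10, q11, q12}.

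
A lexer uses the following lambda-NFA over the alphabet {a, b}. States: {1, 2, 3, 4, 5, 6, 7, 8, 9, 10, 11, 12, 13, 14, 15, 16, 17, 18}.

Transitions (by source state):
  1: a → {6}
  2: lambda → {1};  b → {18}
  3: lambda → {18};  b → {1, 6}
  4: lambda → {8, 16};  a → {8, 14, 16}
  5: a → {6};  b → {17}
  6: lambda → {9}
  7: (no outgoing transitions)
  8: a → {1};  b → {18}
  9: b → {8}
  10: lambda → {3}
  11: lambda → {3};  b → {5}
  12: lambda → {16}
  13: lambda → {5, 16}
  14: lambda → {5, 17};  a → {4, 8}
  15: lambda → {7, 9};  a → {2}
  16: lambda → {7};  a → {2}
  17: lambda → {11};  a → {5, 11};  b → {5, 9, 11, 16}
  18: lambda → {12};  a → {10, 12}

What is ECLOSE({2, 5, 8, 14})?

Start with {2, 5, 8, 14}.
From 2 via lambda: add 1.
From 14 via lambda: add 17.
From 17 via lambda: add 11.
From 11 via lambda: add 3.
From 3 via lambda: add 18.
From 18 via lambda: add 12.
From 12 via lambda: add 16.
From 16 via lambda: add 7.
No new states can be added; the closed set is {1, 2, 3, 5, 7, 8, 11, 12, 14, 16, 17, 18}.

{1, 2, 3, 5, 7, 8, 11, 12, 14, 16, 17, 18}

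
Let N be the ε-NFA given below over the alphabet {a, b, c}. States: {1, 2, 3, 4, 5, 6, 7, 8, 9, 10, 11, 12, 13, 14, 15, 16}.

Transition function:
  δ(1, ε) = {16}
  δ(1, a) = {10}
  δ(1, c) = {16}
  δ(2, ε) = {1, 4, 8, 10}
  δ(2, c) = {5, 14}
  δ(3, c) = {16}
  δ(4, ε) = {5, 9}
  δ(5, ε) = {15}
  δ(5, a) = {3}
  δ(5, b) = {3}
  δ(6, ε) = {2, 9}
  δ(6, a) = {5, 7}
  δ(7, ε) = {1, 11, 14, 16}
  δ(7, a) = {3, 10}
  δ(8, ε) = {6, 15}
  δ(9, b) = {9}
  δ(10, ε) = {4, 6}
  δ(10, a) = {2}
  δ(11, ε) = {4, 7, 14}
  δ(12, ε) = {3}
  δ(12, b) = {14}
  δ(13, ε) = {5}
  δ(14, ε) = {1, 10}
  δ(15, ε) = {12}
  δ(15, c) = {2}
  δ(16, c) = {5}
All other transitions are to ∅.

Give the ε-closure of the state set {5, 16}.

Start with {5, 16}.
From 5 via ε: add 15.
From 15 via ε: add 12.
From 12 via ε: add 3.
No new states can be added; the closed set is {3, 5, 12, 15, 16}.

{3, 5, 12, 15, 16}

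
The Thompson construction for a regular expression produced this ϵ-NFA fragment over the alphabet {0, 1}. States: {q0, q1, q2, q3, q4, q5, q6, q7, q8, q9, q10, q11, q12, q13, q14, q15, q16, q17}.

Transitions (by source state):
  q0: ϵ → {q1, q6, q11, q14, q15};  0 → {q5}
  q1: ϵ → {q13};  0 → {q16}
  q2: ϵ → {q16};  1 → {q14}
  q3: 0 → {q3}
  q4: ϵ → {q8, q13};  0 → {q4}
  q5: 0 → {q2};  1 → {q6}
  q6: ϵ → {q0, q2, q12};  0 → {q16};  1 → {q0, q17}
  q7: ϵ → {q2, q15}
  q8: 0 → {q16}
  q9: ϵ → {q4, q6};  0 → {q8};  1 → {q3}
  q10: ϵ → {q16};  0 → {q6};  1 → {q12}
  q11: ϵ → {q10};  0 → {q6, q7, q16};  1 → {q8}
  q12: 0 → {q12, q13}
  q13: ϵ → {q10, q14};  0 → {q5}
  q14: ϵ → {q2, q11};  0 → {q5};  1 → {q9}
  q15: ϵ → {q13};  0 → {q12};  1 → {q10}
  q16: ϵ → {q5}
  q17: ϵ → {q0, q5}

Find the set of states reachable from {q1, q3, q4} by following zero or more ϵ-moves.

{q1, q2, q3, q4, q5, q8, q10, q11, q13, q14, q16}

Start with {q1, q3, q4}.
From q1 via ϵ: add q13.
From q4 via ϵ: add q8.
From q13 via ϵ: add q10, q14.
From q10 via ϵ: add q16.
From q14 via ϵ: add q2, q11.
From q16 via ϵ: add q5.
No new states can be added; the closed set is {q1, q2, q3, q4, q5, q8, q10, q11, q13, q14, q16}.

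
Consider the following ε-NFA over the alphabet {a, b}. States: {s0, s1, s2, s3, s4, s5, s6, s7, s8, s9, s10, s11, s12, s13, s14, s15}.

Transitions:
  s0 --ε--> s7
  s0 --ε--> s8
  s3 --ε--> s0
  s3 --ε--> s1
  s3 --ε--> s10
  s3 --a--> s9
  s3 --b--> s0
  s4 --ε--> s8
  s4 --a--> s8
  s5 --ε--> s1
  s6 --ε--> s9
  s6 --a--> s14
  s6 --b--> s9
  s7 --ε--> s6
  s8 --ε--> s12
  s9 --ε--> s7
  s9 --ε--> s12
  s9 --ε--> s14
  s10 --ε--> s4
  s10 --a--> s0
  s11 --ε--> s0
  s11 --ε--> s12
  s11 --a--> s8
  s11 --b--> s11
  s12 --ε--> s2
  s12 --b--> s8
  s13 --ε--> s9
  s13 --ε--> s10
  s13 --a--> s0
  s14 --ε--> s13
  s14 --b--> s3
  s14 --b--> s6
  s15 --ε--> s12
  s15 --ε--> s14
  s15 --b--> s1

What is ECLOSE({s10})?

Start with {s10}.
From s10 via ε: add s4.
From s4 via ε: add s8.
From s8 via ε: add s12.
From s12 via ε: add s2.
No new states can be added; the closed set is {s2, s4, s8, s10, s12}.

{s2, s4, s8, s10, s12}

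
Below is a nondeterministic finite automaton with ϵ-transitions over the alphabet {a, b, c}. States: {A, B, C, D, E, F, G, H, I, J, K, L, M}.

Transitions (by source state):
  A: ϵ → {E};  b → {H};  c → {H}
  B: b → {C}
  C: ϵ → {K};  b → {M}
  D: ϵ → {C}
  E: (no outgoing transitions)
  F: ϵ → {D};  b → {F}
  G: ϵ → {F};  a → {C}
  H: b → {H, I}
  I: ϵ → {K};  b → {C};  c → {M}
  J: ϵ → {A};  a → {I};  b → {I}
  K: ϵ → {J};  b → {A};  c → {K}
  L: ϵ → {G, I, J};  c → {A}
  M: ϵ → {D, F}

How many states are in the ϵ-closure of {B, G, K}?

Start with {B, G, K}.
From G via ϵ: add F.
From K via ϵ: add J.
From F via ϵ: add D.
From J via ϵ: add A.
From A via ϵ: add E.
From D via ϵ: add C.
ϵ-closure = {A, B, C, D, E, F, G, J, K}, which has 9 states.

9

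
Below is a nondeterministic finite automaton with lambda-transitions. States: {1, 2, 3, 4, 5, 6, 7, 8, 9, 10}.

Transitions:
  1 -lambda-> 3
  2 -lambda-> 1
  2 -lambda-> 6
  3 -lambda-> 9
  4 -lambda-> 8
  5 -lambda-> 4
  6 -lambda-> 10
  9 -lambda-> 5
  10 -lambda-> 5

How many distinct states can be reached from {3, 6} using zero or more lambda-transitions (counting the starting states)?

Start with {3, 6}.
From 3 via lambda: add 9.
From 6 via lambda: add 10.
From 9 via lambda: add 5.
From 5 via lambda: add 4.
From 4 via lambda: add 8.
lambda-closure = {3, 4, 5, 6, 8, 9, 10}, which has 7 states.

7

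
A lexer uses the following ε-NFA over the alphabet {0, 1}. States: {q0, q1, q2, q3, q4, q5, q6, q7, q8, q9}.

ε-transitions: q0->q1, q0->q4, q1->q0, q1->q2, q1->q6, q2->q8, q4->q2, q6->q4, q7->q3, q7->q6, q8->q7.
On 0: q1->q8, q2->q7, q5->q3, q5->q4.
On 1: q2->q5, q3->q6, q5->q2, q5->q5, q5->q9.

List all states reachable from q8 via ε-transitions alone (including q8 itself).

{q2, q3, q4, q6, q7, q8}

Start with {q8}.
From q8 via ε: add q7.
From q7 via ε: add q3, q6.
From q6 via ε: add q4.
From q4 via ε: add q2.
No new states can be added; the closed set is {q2, q3, q4, q6, q7, q8}.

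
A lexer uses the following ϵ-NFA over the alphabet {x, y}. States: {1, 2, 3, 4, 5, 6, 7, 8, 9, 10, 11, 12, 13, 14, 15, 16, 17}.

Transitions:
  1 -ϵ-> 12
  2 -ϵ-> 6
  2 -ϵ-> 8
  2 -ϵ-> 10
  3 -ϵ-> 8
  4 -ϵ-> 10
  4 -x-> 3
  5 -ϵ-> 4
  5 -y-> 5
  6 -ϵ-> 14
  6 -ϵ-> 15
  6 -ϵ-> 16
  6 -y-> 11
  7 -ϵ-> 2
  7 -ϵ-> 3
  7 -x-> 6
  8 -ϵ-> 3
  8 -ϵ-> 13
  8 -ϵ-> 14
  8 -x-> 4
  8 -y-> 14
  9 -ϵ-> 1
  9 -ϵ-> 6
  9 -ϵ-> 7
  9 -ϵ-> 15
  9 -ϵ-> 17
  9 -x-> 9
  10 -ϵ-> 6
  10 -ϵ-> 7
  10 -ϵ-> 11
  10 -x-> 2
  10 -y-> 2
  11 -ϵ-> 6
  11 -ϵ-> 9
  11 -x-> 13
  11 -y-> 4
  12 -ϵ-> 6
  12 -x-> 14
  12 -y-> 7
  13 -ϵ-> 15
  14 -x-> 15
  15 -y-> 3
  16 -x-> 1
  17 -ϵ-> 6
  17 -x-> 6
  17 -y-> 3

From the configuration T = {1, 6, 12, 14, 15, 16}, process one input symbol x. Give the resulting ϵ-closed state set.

12 on x → {14}.
14 on x → {15}.
16 on x → {1}.
No x-transition from 1, 6, 15.
Union after reading x: {1, 14, 15}.
Now take the ϵ-closure:
From 1 via ϵ: add 12.
From 12 via ϵ: add 6.
From 6 via ϵ: add 16.
No new states can be added; the closed set is {1, 6, 12, 14, 15, 16}.

{1, 6, 12, 14, 15, 16}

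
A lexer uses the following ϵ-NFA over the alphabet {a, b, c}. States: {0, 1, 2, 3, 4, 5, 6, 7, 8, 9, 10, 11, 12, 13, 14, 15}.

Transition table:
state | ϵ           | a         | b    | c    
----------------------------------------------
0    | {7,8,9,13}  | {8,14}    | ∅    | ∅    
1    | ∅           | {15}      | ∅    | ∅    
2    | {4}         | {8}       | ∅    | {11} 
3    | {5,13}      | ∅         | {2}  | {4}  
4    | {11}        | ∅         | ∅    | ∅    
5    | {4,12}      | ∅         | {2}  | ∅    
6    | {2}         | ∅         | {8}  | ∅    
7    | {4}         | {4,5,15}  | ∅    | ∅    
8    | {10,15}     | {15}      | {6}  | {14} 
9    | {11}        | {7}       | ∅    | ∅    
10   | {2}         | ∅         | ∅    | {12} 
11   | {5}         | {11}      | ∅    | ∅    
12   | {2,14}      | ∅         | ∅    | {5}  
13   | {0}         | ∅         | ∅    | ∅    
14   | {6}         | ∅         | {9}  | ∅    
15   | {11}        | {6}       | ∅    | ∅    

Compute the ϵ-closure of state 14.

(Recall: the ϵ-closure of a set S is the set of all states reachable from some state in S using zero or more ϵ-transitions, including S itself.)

{2, 4, 5, 6, 11, 12, 14}

Start with {14}.
From 14 via ϵ: add 6.
From 6 via ϵ: add 2.
From 2 via ϵ: add 4.
From 4 via ϵ: add 11.
From 11 via ϵ: add 5.
From 5 via ϵ: add 12.
No new states can be added; the closed set is {2, 4, 5, 6, 11, 12, 14}.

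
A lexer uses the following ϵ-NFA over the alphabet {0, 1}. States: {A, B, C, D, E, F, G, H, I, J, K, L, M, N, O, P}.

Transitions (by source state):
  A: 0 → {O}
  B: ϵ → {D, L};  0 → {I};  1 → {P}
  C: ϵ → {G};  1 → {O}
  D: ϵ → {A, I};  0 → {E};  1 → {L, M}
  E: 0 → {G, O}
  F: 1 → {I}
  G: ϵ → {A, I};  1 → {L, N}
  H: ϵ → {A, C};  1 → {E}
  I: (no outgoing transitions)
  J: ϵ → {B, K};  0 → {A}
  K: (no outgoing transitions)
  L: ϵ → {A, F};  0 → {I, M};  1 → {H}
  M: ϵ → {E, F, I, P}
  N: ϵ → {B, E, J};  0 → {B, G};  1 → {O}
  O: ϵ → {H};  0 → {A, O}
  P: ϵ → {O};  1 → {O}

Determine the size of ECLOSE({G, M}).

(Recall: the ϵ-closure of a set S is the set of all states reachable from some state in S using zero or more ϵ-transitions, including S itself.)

Start with {G, M}.
From G via ϵ: add A, I.
From M via ϵ: add E, F, P.
From P via ϵ: add O.
From O via ϵ: add H.
From H via ϵ: add C.
ϵ-closure = {A, C, E, F, G, H, I, M, O, P}, which has 10 states.

10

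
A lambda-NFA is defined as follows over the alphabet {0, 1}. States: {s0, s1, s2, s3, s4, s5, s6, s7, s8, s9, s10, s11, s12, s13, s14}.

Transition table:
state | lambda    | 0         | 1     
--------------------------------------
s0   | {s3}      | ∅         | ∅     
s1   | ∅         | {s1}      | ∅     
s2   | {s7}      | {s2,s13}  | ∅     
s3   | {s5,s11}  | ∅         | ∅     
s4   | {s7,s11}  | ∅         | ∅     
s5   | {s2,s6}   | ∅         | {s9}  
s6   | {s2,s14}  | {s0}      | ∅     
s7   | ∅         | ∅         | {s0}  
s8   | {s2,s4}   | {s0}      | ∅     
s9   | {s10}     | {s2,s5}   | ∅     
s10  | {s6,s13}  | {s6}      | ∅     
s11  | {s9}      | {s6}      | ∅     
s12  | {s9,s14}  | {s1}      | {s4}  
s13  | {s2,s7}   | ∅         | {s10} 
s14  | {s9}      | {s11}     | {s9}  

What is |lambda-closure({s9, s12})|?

Start with {s9, s12}.
From s9 via lambda: add s10.
From s12 via lambda: add s14.
From s10 via lambda: add s6, s13.
From s6 via lambda: add s2.
From s13 via lambda: add s7.
lambda-closure = {s2, s6, s7, s9, s10, s12, s13, s14}, which has 8 states.

8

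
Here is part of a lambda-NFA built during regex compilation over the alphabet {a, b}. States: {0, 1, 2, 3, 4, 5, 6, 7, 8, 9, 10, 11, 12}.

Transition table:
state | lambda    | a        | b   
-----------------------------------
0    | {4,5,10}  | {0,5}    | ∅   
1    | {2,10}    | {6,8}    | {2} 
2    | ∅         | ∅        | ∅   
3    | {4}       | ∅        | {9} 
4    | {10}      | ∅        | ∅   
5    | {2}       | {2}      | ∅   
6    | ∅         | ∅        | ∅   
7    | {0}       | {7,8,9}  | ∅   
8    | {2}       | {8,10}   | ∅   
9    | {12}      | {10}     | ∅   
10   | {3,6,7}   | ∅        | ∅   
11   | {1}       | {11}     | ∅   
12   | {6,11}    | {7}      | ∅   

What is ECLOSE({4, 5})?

{0, 2, 3, 4, 5, 6, 7, 10}

Start with {4, 5}.
From 4 via lambda: add 10.
From 5 via lambda: add 2.
From 10 via lambda: add 3, 6, 7.
From 7 via lambda: add 0.
No new states can be added; the closed set is {0, 2, 3, 4, 5, 6, 7, 10}.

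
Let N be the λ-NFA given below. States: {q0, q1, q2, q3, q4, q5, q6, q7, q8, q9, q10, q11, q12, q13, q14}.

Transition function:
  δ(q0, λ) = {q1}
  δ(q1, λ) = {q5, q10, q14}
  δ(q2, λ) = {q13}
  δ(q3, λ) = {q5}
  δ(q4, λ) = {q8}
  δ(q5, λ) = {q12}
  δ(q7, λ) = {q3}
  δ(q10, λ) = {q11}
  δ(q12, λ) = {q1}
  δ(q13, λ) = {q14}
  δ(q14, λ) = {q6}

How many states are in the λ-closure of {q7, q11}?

Start with {q7, q11}.
From q7 via λ: add q3.
From q3 via λ: add q5.
From q5 via λ: add q12.
From q12 via λ: add q1.
From q1 via λ: add q10, q14.
From q14 via λ: add q6.
λ-closure = {q1, q3, q5, q6, q7, q10, q11, q12, q14}, which has 9 states.

9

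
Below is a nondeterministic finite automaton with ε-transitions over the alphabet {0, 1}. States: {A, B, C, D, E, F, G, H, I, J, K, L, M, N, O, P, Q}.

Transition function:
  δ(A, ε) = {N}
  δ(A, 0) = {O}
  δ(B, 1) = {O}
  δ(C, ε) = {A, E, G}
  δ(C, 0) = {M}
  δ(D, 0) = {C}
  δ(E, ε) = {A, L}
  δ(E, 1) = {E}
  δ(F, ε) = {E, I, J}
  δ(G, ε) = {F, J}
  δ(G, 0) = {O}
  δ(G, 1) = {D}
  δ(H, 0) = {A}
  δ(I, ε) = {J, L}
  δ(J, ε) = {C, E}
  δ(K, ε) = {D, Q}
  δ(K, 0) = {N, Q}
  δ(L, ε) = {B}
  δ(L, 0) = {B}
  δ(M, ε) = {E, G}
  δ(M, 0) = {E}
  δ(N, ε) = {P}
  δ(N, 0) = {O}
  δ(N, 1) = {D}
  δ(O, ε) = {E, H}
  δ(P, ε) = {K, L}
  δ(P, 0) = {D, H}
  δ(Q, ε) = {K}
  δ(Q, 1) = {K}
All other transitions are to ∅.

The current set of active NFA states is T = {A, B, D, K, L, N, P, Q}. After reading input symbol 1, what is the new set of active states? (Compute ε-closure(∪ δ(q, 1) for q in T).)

B on 1 → {O}.
N on 1 → {D}.
Q on 1 → {K}.
No 1-transition from A, D, K, L, P.
Union after reading 1: {D, K, O}.
Now take the ε-closure:
From K via ε: add Q.
From O via ε: add E, H.
From E via ε: add A, L.
From A via ε: add N.
From L via ε: add B.
From N via ε: add P.
No new states can be added; the closed set is {A, B, D, E, H, K, L, N, O, P, Q}.

{A, B, D, E, H, K, L, N, O, P, Q}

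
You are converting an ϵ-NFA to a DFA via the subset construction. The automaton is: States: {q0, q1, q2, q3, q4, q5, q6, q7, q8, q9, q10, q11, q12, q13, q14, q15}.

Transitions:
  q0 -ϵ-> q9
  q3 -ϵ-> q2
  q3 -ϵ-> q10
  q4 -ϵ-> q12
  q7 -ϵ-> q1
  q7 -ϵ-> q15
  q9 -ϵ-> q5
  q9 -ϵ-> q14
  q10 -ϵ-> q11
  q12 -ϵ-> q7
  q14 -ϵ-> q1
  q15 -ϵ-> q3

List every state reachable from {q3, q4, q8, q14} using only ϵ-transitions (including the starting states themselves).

{q1, q2, q3, q4, q7, q8, q10, q11, q12, q14, q15}

Start with {q3, q4, q8, q14}.
From q3 via ϵ: add q2, q10.
From q4 via ϵ: add q12.
From q14 via ϵ: add q1.
From q10 via ϵ: add q11.
From q12 via ϵ: add q7.
From q7 via ϵ: add q15.
No new states can be added; the closed set is {q1, q2, q3, q4, q7, q8, q10, q11, q12, q14, q15}.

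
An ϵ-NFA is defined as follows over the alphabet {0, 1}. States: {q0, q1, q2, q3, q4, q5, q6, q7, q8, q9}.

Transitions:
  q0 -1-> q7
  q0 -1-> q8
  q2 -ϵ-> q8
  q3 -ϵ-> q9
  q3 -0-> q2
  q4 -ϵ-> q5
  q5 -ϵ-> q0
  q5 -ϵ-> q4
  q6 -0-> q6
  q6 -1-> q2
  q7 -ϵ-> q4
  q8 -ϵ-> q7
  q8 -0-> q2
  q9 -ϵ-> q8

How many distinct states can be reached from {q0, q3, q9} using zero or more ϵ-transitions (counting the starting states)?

Start with {q0, q3, q9}.
From q9 via ϵ: add q8.
From q8 via ϵ: add q7.
From q7 via ϵ: add q4.
From q4 via ϵ: add q5.
ϵ-closure = {q0, q3, q4, q5, q7, q8, q9}, which has 7 states.

7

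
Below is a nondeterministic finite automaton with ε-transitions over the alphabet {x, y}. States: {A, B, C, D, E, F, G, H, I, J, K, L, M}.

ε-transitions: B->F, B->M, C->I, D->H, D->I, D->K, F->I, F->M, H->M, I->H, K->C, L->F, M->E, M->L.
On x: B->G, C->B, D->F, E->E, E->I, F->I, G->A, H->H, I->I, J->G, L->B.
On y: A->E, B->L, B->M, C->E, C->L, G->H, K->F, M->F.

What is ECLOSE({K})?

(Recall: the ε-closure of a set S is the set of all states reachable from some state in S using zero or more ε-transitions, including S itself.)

{C, E, F, H, I, K, L, M}

Start with {K}.
From K via ε: add C.
From C via ε: add I.
From I via ε: add H.
From H via ε: add M.
From M via ε: add E, L.
From L via ε: add F.
No new states can be added; the closed set is {C, E, F, H, I, K, L, M}.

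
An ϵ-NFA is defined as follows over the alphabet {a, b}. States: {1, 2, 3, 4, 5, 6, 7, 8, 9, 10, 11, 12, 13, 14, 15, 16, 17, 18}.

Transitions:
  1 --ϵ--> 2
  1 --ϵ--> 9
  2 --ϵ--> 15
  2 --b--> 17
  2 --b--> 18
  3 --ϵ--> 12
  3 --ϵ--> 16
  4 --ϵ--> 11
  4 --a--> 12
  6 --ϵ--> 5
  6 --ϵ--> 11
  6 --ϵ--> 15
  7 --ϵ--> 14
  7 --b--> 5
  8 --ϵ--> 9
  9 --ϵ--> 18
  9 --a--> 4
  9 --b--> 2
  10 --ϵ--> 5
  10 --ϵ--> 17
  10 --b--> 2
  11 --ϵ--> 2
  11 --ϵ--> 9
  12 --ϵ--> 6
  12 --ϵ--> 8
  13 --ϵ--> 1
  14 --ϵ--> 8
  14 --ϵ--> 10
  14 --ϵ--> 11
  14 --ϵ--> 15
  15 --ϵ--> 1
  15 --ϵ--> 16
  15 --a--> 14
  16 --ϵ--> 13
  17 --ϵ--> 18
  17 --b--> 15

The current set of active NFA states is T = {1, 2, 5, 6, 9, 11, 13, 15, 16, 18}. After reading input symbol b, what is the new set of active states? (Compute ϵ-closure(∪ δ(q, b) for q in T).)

2 on b → {17, 18}.
9 on b → {2}.
No b-transition from 1, 5, 6, 11, 13, 15, 16, 18.
Union after reading b: {2, 17, 18}.
Now take the ϵ-closure:
From 2 via ϵ: add 15.
From 15 via ϵ: add 1, 16.
From 1 via ϵ: add 9.
From 16 via ϵ: add 13.
No new states can be added; the closed set is {1, 2, 9, 13, 15, 16, 17, 18}.

{1, 2, 9, 13, 15, 16, 17, 18}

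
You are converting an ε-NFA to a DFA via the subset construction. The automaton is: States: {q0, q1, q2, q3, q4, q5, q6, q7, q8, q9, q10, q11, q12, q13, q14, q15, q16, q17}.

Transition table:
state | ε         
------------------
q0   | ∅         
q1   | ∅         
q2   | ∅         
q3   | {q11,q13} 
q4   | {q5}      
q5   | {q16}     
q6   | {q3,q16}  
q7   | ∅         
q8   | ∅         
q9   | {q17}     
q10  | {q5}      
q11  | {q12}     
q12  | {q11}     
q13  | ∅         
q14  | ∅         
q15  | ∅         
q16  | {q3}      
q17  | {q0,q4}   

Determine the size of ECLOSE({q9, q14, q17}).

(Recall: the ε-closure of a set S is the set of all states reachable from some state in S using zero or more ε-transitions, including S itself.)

11

Start with {q9, q14, q17}.
From q17 via ε: add q0, q4.
From q4 via ε: add q5.
From q5 via ε: add q16.
From q16 via ε: add q3.
From q3 via ε: add q11, q13.
From q11 via ε: add q12.
ε-closure = {q0, q3, q4, q5, q9, q11, q12, q13, q14, q16, q17}, which has 11 states.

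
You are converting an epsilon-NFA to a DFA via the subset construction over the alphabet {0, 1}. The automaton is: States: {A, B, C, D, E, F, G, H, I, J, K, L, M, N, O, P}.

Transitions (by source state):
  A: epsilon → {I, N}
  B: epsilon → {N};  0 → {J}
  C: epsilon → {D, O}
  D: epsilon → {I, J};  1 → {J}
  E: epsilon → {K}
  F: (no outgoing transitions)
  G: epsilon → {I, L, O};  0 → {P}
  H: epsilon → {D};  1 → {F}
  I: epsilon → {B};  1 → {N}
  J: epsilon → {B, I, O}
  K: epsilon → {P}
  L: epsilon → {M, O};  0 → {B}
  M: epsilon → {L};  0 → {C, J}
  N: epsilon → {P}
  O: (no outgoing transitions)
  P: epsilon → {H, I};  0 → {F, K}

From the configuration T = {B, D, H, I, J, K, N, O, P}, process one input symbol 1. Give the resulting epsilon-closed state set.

D on 1 → {J}.
H on 1 → {F}.
I on 1 → {N}.
No 1-transition from B, J, K, N, O, P.
Union after reading 1: {F, J, N}.
Now take the epsilon-closure:
From J via epsilon: add B, I, O.
From N via epsilon: add P.
From P via epsilon: add H.
From H via epsilon: add D.
No new states can be added; the closed set is {B, D, F, H, I, J, N, O, P}.

{B, D, F, H, I, J, N, O, P}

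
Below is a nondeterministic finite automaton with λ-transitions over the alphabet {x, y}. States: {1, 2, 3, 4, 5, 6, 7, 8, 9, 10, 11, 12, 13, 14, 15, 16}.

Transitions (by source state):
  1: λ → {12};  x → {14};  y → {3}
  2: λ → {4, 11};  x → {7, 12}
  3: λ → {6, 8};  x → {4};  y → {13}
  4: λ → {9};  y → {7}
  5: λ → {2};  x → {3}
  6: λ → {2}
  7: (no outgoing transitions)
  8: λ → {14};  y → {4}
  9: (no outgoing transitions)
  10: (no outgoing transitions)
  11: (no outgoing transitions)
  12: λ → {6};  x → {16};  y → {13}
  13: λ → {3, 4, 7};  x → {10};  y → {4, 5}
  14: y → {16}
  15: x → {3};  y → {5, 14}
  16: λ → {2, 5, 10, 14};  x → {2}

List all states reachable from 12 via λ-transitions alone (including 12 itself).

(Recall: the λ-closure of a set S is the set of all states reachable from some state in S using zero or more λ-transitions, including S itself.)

{2, 4, 6, 9, 11, 12}

Start with {12}.
From 12 via λ: add 6.
From 6 via λ: add 2.
From 2 via λ: add 4, 11.
From 4 via λ: add 9.
No new states can be added; the closed set is {2, 4, 6, 9, 11, 12}.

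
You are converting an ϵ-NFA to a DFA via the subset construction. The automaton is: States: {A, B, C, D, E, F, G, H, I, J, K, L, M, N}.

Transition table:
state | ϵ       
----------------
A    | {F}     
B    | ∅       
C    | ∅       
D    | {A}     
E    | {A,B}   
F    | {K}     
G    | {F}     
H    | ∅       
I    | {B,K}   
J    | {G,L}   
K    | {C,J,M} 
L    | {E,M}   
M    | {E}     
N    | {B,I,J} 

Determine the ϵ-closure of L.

{A, B, C, E, F, G, J, K, L, M}

Start with {L}.
From L via ϵ: add E, M.
From E via ϵ: add A, B.
From A via ϵ: add F.
From F via ϵ: add K.
From K via ϵ: add C, J.
From J via ϵ: add G.
No new states can be added; the closed set is {A, B, C, E, F, G, J, K, L, M}.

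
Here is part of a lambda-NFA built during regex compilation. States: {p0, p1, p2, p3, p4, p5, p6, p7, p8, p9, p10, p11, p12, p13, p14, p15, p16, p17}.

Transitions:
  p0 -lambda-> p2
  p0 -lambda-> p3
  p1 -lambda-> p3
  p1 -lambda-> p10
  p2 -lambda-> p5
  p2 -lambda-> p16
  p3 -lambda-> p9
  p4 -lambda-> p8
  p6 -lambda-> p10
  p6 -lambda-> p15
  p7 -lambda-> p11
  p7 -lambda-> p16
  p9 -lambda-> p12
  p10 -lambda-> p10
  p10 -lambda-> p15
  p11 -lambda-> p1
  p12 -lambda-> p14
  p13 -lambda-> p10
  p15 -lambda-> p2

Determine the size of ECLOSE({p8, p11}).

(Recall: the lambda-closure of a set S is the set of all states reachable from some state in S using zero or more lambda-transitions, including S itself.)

12

Start with {p8, p11}.
From p11 via lambda: add p1.
From p1 via lambda: add p3, p10.
From p3 via lambda: add p9.
From p10 via lambda: add p15.
From p9 via lambda: add p12.
From p15 via lambda: add p2.
From p2 via lambda: add p5, p16.
From p12 via lambda: add p14.
lambda-closure = {p1, p2, p3, p5, p8, p9, p10, p11, p12, p14, p15, p16}, which has 12 states.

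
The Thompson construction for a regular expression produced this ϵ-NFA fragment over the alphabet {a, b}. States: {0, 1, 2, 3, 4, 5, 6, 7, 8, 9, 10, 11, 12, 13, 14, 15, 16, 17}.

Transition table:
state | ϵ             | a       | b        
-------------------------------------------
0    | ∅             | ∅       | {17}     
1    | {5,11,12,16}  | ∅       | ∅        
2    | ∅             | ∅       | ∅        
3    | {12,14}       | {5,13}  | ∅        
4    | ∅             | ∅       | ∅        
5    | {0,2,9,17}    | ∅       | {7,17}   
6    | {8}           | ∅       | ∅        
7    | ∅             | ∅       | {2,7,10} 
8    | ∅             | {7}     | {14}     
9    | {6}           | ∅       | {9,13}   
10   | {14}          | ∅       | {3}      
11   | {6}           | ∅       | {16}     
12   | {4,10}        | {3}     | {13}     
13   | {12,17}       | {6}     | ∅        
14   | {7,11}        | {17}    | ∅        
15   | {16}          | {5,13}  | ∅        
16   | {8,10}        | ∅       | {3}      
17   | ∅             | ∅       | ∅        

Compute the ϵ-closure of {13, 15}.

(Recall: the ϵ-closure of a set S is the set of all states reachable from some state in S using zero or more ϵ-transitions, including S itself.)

{4, 6, 7, 8, 10, 11, 12, 13, 14, 15, 16, 17}

Start with {13, 15}.
From 13 via ϵ: add 12, 17.
From 15 via ϵ: add 16.
From 12 via ϵ: add 4, 10.
From 16 via ϵ: add 8.
From 10 via ϵ: add 14.
From 14 via ϵ: add 7, 11.
From 11 via ϵ: add 6.
No new states can be added; the closed set is {4, 6, 7, 8, 10, 11, 12, 13, 14, 15, 16, 17}.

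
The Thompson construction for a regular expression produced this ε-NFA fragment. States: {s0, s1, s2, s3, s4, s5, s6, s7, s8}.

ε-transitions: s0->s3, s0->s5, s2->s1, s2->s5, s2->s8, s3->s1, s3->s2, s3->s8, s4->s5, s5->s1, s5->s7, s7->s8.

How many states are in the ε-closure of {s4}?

5

Start with {s4}.
From s4 via ε: add s5.
From s5 via ε: add s1, s7.
From s7 via ε: add s8.
ε-closure = {s1, s4, s5, s7, s8}, which has 5 states.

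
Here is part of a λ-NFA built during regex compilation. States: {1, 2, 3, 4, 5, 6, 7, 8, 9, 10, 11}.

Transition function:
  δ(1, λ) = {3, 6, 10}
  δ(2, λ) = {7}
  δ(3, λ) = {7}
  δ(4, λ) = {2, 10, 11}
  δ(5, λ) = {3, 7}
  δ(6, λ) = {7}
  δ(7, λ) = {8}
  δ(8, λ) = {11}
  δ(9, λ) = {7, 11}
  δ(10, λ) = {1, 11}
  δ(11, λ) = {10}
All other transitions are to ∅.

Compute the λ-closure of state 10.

Start with {10}.
From 10 via λ: add 1, 11.
From 1 via λ: add 3, 6.
From 3 via λ: add 7.
From 7 via λ: add 8.
No new states can be added; the closed set is {1, 3, 6, 7, 8, 10, 11}.

{1, 3, 6, 7, 8, 10, 11}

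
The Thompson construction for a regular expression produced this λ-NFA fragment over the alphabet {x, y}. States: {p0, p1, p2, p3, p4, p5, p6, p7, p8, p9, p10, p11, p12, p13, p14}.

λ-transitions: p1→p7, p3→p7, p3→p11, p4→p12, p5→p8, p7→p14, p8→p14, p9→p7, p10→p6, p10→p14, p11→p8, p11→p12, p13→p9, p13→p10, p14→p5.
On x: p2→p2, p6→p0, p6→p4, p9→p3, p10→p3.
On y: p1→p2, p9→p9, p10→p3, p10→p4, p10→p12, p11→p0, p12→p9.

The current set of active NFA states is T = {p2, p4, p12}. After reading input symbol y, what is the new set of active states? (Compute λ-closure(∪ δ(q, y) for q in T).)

p12 on y → {p9}.
No y-transition from p2, p4.
Union after reading y: {p9}.
Now take the λ-closure:
From p9 via λ: add p7.
From p7 via λ: add p14.
From p14 via λ: add p5.
From p5 via λ: add p8.
No new states can be added; the closed set is {p5, p7, p8, p9, p14}.

{p5, p7, p8, p9, p14}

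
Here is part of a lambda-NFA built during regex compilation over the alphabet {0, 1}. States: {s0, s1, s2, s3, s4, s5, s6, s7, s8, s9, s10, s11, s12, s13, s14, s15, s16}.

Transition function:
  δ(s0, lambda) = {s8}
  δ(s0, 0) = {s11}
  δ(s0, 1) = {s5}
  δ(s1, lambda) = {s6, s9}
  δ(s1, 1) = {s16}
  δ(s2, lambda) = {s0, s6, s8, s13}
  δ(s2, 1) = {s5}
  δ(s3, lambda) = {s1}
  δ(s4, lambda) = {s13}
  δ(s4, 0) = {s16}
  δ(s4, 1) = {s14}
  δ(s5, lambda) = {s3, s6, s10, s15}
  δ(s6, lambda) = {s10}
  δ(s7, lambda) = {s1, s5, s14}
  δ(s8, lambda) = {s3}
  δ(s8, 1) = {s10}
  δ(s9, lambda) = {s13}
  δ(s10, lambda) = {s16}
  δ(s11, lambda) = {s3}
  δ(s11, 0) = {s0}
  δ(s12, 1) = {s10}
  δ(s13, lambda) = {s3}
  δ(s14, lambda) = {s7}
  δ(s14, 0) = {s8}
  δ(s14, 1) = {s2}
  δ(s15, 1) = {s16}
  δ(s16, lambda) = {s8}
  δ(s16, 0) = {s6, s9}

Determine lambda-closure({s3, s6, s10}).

{s1, s3, s6, s8, s9, s10, s13, s16}

Start with {s3, s6, s10}.
From s3 via lambda: add s1.
From s10 via lambda: add s16.
From s1 via lambda: add s9.
From s16 via lambda: add s8.
From s9 via lambda: add s13.
No new states can be added; the closed set is {s1, s3, s6, s8, s9, s10, s13, s16}.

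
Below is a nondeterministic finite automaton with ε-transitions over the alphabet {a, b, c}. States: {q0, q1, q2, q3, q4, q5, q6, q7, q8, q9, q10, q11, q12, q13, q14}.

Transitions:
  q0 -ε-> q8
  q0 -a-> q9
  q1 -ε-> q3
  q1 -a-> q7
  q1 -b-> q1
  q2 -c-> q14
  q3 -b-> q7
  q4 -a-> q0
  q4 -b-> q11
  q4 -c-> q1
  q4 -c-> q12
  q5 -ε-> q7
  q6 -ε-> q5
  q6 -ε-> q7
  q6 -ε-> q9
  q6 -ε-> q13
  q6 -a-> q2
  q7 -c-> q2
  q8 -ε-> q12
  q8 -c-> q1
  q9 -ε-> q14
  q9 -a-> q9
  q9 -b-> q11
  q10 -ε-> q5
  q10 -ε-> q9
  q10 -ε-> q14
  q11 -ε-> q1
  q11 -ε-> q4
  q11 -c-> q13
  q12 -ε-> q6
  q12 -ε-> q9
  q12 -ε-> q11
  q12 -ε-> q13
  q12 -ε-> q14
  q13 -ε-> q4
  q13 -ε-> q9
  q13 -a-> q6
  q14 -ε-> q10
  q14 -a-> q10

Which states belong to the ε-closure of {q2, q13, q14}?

{q2, q4, q5, q7, q9, q10, q13, q14}

Start with {q2, q13, q14}.
From q13 via ε: add q4, q9.
From q14 via ε: add q10.
From q10 via ε: add q5.
From q5 via ε: add q7.
No new states can be added; the closed set is {q2, q4, q5, q7, q9, q10, q13, q14}.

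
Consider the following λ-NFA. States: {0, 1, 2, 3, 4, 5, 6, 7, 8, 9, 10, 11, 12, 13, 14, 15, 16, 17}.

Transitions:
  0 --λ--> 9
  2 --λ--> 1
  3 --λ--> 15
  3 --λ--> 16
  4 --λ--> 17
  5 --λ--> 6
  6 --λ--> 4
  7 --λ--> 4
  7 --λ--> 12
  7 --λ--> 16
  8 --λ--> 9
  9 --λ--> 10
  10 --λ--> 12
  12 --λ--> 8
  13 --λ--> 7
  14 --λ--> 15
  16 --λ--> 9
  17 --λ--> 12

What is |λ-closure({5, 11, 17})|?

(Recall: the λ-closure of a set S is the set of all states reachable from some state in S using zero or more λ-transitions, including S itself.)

Start with {5, 11, 17}.
From 5 via λ: add 6.
From 17 via λ: add 12.
From 6 via λ: add 4.
From 12 via λ: add 8.
From 8 via λ: add 9.
From 9 via λ: add 10.
λ-closure = {4, 5, 6, 8, 9, 10, 11, 12, 17}, which has 9 states.

9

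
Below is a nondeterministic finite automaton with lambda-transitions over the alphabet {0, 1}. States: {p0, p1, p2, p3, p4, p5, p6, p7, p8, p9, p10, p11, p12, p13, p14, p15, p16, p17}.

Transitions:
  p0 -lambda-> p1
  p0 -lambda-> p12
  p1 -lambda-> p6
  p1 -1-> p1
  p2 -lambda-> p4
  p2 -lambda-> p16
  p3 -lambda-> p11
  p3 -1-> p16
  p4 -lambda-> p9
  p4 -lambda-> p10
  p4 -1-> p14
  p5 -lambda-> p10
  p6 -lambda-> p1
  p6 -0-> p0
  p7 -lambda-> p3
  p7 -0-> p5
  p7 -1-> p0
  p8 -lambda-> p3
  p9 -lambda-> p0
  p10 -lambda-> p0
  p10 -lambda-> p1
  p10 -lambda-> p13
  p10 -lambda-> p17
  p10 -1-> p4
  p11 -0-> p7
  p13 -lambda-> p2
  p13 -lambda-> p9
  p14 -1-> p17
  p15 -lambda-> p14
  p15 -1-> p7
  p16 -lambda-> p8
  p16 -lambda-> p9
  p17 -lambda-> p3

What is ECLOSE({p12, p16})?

Start with {p12, p16}.
From p16 via lambda: add p8, p9.
From p8 via lambda: add p3.
From p9 via lambda: add p0.
From p0 via lambda: add p1.
From p3 via lambda: add p11.
From p1 via lambda: add p6.
No new states can be added; the closed set is {p0, p1, p3, p6, p8, p9, p11, p12, p16}.

{p0, p1, p3, p6, p8, p9, p11, p12, p16}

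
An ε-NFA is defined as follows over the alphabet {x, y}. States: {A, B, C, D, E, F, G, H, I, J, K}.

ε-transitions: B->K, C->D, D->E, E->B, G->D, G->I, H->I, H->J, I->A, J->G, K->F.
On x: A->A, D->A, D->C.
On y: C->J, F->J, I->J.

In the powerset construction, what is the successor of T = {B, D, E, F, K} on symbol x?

D on x → {A, C}.
No x-transition from B, E, F, K.
Union after reading x: {A, C}.
Now take the ε-closure:
From C via ε: add D.
From D via ε: add E.
From E via ε: add B.
From B via ε: add K.
From K via ε: add F.
No new states can be added; the closed set is {A, B, C, D, E, F, K}.

{A, B, C, D, E, F, K}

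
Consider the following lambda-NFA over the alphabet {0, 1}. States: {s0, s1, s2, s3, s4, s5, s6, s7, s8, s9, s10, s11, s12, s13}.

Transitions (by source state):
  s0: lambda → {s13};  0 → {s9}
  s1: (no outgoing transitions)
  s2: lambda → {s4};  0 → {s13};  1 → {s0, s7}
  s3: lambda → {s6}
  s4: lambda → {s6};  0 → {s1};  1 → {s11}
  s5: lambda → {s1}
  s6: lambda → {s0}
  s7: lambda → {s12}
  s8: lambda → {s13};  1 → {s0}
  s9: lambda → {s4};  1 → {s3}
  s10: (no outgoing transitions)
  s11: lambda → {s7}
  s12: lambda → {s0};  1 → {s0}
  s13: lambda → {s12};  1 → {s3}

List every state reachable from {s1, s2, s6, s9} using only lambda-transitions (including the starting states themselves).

Start with {s1, s2, s6, s9}.
From s2 via lambda: add s4.
From s6 via lambda: add s0.
From s0 via lambda: add s13.
From s13 via lambda: add s12.
No new states can be added; the closed set is {s0, s1, s2, s4, s6, s9, s12, s13}.

{s0, s1, s2, s4, s6, s9, s12, s13}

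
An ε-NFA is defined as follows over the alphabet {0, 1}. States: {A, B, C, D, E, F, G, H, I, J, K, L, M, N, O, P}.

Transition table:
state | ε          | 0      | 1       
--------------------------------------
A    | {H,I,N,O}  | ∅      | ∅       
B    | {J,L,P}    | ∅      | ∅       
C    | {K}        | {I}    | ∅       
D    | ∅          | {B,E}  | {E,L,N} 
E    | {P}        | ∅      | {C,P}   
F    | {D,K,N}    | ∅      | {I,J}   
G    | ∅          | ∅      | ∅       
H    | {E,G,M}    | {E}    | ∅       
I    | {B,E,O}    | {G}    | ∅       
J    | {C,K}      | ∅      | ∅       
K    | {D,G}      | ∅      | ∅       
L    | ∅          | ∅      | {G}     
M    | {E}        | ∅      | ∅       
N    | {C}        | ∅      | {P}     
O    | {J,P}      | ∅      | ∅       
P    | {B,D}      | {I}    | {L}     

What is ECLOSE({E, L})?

{B, C, D, E, G, J, K, L, P}

Start with {E, L}.
From E via ε: add P.
From P via ε: add B, D.
From B via ε: add J.
From J via ε: add C, K.
From K via ε: add G.
No new states can be added; the closed set is {B, C, D, E, G, J, K, L, P}.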